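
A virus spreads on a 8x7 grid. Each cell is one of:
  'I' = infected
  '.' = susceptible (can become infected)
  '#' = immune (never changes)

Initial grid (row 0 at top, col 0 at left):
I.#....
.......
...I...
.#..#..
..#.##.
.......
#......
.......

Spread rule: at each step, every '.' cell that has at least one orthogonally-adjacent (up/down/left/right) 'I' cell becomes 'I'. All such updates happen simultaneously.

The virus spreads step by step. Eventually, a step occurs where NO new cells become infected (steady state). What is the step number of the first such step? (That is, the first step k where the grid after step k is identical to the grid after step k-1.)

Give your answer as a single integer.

Step 0 (initial): 2 infected
Step 1: +6 new -> 8 infected
Step 2: +9 new -> 17 infected
Step 3: +6 new -> 23 infected
Step 4: +7 new -> 30 infected
Step 5: +9 new -> 39 infected
Step 6: +5 new -> 44 infected
Step 7: +3 new -> 47 infected
Step 8: +2 new -> 49 infected
Step 9: +0 new -> 49 infected

Answer: 9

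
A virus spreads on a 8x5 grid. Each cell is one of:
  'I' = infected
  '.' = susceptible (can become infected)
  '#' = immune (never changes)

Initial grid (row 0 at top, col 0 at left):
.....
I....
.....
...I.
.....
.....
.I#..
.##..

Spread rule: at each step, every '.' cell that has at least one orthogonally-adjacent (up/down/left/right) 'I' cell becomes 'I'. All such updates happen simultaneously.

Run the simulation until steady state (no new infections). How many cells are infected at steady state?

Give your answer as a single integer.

Answer: 37

Derivation:
Step 0 (initial): 3 infected
Step 1: +9 new -> 12 infected
Step 2: +15 new -> 27 infected
Step 3: +6 new -> 33 infected
Step 4: +3 new -> 36 infected
Step 5: +1 new -> 37 infected
Step 6: +0 new -> 37 infected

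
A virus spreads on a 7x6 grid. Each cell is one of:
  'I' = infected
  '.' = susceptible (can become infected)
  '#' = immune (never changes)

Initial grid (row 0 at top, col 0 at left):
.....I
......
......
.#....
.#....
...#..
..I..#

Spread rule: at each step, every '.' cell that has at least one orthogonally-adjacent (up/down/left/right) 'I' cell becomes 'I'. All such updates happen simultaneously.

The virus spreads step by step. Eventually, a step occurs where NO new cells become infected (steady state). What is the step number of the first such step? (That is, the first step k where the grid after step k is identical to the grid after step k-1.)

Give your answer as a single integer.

Step 0 (initial): 2 infected
Step 1: +5 new -> 7 infected
Step 2: +7 new -> 14 infected
Step 3: +8 new -> 22 infected
Step 4: +10 new -> 32 infected
Step 5: +4 new -> 36 infected
Step 6: +2 new -> 38 infected
Step 7: +0 new -> 38 infected

Answer: 7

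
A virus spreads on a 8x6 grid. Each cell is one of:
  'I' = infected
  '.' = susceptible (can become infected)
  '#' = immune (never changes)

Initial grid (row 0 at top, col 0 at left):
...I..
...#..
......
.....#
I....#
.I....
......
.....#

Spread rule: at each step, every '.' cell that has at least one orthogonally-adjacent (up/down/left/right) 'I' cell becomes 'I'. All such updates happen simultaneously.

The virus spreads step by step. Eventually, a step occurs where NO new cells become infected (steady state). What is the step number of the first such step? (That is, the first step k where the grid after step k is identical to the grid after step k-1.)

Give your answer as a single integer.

Step 0 (initial): 3 infected
Step 1: +7 new -> 10 infected
Step 2: +11 new -> 21 infected
Step 3: +13 new -> 34 infected
Step 4: +8 new -> 42 infected
Step 5: +2 new -> 44 infected
Step 6: +0 new -> 44 infected

Answer: 6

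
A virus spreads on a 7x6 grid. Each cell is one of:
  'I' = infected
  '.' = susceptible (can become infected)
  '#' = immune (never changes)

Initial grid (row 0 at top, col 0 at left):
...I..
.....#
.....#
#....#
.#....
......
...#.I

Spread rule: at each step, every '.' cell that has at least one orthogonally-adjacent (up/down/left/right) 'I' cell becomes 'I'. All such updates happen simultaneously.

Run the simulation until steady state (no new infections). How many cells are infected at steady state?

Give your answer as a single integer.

Answer: 36

Derivation:
Step 0 (initial): 2 infected
Step 1: +5 new -> 7 infected
Step 2: +7 new -> 14 infected
Step 3: +7 new -> 21 infected
Step 4: +6 new -> 27 infected
Step 5: +5 new -> 32 infected
Step 6: +2 new -> 34 infected
Step 7: +2 new -> 36 infected
Step 8: +0 new -> 36 infected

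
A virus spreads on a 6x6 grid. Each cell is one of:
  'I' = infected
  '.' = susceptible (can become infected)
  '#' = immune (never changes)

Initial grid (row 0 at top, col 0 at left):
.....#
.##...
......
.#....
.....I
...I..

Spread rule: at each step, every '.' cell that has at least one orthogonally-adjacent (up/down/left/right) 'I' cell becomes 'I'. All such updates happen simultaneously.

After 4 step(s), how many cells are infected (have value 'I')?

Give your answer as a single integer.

Step 0 (initial): 2 infected
Step 1: +6 new -> 8 infected
Step 2: +5 new -> 13 infected
Step 3: +6 new -> 19 infected
Step 4: +4 new -> 23 infected

Answer: 23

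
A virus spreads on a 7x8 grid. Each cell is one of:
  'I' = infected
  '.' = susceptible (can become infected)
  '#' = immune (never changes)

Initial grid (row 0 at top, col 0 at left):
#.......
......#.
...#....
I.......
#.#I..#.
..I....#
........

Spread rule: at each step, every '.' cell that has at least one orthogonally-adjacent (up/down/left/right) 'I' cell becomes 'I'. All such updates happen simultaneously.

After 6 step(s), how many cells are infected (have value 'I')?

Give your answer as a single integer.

Answer: 46

Derivation:
Step 0 (initial): 3 infected
Step 1: +7 new -> 10 infected
Step 2: +10 new -> 20 infected
Step 3: +7 new -> 27 infected
Step 4: +7 new -> 34 infected
Step 5: +7 new -> 41 infected
Step 6: +5 new -> 46 infected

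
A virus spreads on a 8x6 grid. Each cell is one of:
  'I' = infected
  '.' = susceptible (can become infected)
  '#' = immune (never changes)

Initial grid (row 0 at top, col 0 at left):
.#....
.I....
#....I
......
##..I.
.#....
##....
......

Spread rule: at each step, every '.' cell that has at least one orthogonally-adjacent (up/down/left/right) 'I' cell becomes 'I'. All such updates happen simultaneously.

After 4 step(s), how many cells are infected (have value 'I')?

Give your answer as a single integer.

Answer: 37

Derivation:
Step 0 (initial): 3 infected
Step 1: +10 new -> 13 infected
Step 2: +13 new -> 26 infected
Step 3: +8 new -> 34 infected
Step 4: +3 new -> 37 infected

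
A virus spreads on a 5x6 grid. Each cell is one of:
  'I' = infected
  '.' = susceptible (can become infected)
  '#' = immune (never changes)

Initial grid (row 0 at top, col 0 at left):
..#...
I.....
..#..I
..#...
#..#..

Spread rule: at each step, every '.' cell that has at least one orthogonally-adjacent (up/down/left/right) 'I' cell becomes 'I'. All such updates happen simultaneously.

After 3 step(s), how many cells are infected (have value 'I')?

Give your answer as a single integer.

Step 0 (initial): 2 infected
Step 1: +6 new -> 8 infected
Step 2: +9 new -> 17 infected
Step 3: +5 new -> 22 infected

Answer: 22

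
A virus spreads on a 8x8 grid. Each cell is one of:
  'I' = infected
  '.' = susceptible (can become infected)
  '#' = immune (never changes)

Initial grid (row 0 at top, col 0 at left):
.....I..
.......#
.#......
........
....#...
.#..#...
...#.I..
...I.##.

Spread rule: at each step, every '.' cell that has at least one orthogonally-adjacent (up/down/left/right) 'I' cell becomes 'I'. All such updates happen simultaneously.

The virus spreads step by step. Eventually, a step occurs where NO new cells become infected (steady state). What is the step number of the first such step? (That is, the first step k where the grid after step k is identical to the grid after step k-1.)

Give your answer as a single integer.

Answer: 8

Derivation:
Step 0 (initial): 3 infected
Step 1: +8 new -> 11 infected
Step 2: +10 new -> 21 infected
Step 3: +11 new -> 32 infected
Step 4: +10 new -> 42 infected
Step 5: +9 new -> 51 infected
Step 6: +3 new -> 54 infected
Step 7: +2 new -> 56 infected
Step 8: +0 new -> 56 infected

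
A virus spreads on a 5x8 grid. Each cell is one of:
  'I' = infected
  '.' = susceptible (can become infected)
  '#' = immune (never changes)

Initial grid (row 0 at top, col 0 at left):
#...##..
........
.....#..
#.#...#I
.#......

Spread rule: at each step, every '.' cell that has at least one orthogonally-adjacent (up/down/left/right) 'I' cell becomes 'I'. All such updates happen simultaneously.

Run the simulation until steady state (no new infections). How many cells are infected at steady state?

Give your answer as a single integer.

Answer: 31

Derivation:
Step 0 (initial): 1 infected
Step 1: +2 new -> 3 infected
Step 2: +3 new -> 6 infected
Step 3: +3 new -> 9 infected
Step 4: +4 new -> 13 infected
Step 5: +3 new -> 16 infected
Step 6: +4 new -> 20 infected
Step 7: +3 new -> 23 infected
Step 8: +3 new -> 26 infected
Step 9: +3 new -> 29 infected
Step 10: +2 new -> 31 infected
Step 11: +0 new -> 31 infected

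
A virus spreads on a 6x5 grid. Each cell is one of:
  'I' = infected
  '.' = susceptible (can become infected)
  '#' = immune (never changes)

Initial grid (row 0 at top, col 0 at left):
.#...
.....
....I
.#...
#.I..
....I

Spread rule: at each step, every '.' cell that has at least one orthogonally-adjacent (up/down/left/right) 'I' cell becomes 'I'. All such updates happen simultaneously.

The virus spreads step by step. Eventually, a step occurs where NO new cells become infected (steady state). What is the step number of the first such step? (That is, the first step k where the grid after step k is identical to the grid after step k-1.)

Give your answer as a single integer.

Step 0 (initial): 3 infected
Step 1: +9 new -> 12 infected
Step 2: +5 new -> 17 infected
Step 3: +4 new -> 21 infected
Step 4: +3 new -> 24 infected
Step 5: +2 new -> 26 infected
Step 6: +1 new -> 27 infected
Step 7: +0 new -> 27 infected

Answer: 7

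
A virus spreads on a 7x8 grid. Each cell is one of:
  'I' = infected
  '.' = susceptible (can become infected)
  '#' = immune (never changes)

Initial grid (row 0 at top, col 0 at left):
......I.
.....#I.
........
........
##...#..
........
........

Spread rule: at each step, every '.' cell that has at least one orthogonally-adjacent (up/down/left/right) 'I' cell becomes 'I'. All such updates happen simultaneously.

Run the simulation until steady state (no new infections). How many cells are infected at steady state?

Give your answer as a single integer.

Answer: 52

Derivation:
Step 0 (initial): 2 infected
Step 1: +4 new -> 6 infected
Step 2: +4 new -> 10 infected
Step 3: +6 new -> 16 infected
Step 4: +6 new -> 22 infected
Step 5: +8 new -> 30 infected
Step 6: +8 new -> 38 infected
Step 7: +6 new -> 44 infected
Step 8: +3 new -> 47 infected
Step 9: +2 new -> 49 infected
Step 10: +2 new -> 51 infected
Step 11: +1 new -> 52 infected
Step 12: +0 new -> 52 infected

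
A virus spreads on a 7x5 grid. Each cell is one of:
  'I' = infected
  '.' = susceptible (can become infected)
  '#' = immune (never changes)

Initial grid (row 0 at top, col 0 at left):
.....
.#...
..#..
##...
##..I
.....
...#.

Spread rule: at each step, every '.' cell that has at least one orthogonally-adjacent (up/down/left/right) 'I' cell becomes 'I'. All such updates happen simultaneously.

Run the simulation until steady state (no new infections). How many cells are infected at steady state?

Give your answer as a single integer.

Answer: 28

Derivation:
Step 0 (initial): 1 infected
Step 1: +3 new -> 4 infected
Step 2: +5 new -> 9 infected
Step 3: +4 new -> 13 infected
Step 4: +4 new -> 17 infected
Step 5: +4 new -> 21 infected
Step 6: +2 new -> 23 infected
Step 7: +1 new -> 24 infected
Step 8: +1 new -> 25 infected
Step 9: +1 new -> 26 infected
Step 10: +1 new -> 27 infected
Step 11: +1 new -> 28 infected
Step 12: +0 new -> 28 infected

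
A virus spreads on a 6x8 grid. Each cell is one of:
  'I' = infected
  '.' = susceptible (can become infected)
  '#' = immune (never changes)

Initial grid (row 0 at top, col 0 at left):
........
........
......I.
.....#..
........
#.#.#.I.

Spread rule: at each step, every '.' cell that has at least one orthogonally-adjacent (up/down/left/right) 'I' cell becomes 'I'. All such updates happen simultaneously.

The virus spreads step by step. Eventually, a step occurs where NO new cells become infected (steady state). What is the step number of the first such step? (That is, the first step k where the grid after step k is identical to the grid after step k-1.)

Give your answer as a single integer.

Answer: 9

Derivation:
Step 0 (initial): 2 infected
Step 1: +7 new -> 9 infected
Step 2: +7 new -> 16 infected
Step 3: +6 new -> 22 infected
Step 4: +5 new -> 27 infected
Step 5: +6 new -> 33 infected
Step 6: +5 new -> 38 infected
Step 7: +5 new -> 43 infected
Step 8: +1 new -> 44 infected
Step 9: +0 new -> 44 infected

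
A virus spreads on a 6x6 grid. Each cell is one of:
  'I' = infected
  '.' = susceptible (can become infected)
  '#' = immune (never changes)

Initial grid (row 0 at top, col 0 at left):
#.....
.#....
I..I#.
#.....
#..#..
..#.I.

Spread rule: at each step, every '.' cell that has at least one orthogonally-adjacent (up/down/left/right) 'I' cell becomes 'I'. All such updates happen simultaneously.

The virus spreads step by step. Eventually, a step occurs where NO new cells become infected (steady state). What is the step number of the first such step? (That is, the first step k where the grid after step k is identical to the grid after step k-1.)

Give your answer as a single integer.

Step 0 (initial): 3 infected
Step 1: +8 new -> 11 infected
Step 2: +7 new -> 18 infected
Step 3: +6 new -> 24 infected
Step 4: +4 new -> 28 infected
Step 5: +1 new -> 29 infected
Step 6: +0 new -> 29 infected

Answer: 6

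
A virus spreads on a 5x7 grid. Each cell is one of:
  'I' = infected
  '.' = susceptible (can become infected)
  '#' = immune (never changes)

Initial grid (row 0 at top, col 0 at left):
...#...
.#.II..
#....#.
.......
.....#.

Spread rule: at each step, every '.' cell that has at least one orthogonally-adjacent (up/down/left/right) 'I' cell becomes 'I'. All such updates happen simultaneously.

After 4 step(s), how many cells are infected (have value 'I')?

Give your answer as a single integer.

Answer: 25

Derivation:
Step 0 (initial): 2 infected
Step 1: +5 new -> 7 infected
Step 2: +6 new -> 13 infected
Step 3: +8 new -> 21 infected
Step 4: +4 new -> 25 infected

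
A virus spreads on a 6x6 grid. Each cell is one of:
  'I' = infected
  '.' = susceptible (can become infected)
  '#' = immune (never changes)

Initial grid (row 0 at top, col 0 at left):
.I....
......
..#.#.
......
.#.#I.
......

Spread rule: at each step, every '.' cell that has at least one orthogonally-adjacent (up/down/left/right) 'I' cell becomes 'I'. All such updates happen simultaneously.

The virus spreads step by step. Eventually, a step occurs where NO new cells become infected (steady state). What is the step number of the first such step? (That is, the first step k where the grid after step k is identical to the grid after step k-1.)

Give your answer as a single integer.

Answer: 6

Derivation:
Step 0 (initial): 2 infected
Step 1: +6 new -> 8 infected
Step 2: +8 new -> 16 infected
Step 3: +8 new -> 24 infected
Step 4: +6 new -> 30 infected
Step 5: +2 new -> 32 infected
Step 6: +0 new -> 32 infected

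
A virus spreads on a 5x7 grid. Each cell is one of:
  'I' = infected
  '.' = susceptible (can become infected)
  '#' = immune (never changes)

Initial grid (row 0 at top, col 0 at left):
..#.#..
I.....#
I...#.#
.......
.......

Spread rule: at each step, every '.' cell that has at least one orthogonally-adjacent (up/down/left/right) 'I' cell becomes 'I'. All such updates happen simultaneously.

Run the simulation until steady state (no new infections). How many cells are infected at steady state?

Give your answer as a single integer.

Step 0 (initial): 2 infected
Step 1: +4 new -> 6 infected
Step 2: +5 new -> 11 infected
Step 3: +4 new -> 15 infected
Step 4: +4 new -> 19 infected
Step 5: +3 new -> 22 infected
Step 6: +4 new -> 26 infected
Step 7: +3 new -> 29 infected
Step 8: +1 new -> 30 infected
Step 9: +0 new -> 30 infected

Answer: 30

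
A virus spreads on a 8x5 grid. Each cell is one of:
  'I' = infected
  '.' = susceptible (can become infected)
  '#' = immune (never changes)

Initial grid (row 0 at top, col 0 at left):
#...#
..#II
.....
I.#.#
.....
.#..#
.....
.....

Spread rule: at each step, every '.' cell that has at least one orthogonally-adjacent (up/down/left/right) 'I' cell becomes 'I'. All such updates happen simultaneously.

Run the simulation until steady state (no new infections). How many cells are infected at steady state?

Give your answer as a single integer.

Step 0 (initial): 3 infected
Step 1: +6 new -> 9 infected
Step 2: +7 new -> 16 infected
Step 3: +5 new -> 21 infected
Step 4: +5 new -> 26 infected
Step 5: +3 new -> 29 infected
Step 6: +3 new -> 32 infected
Step 7: +1 new -> 33 infected
Step 8: +0 new -> 33 infected

Answer: 33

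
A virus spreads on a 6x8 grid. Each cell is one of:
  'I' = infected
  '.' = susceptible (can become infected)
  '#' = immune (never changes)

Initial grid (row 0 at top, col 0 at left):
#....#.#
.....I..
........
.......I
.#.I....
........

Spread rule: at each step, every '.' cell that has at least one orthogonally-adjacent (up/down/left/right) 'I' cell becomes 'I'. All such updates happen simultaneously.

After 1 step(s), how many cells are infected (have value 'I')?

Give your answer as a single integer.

Answer: 13

Derivation:
Step 0 (initial): 3 infected
Step 1: +10 new -> 13 infected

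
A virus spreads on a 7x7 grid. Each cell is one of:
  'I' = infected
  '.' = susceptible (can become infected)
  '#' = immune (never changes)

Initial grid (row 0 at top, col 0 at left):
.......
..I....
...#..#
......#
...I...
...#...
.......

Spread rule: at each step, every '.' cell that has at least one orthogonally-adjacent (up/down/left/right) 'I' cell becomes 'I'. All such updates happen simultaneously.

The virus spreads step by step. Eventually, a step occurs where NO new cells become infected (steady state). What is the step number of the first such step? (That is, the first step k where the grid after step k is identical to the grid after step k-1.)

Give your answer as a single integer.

Answer: 6

Derivation:
Step 0 (initial): 2 infected
Step 1: +7 new -> 9 infected
Step 2: +11 new -> 20 infected
Step 3: +13 new -> 33 infected
Step 4: +9 new -> 42 infected
Step 5: +3 new -> 45 infected
Step 6: +0 new -> 45 infected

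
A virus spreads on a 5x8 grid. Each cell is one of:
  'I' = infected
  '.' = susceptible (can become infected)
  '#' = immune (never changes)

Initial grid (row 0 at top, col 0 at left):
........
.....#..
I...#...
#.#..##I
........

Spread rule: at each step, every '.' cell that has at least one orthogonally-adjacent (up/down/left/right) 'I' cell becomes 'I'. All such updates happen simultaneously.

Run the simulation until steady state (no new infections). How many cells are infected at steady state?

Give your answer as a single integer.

Step 0 (initial): 2 infected
Step 1: +4 new -> 6 infected
Step 2: +7 new -> 13 infected
Step 3: +8 new -> 21 infected
Step 4: +7 new -> 28 infected
Step 5: +5 new -> 33 infected
Step 6: +1 new -> 34 infected
Step 7: +0 new -> 34 infected

Answer: 34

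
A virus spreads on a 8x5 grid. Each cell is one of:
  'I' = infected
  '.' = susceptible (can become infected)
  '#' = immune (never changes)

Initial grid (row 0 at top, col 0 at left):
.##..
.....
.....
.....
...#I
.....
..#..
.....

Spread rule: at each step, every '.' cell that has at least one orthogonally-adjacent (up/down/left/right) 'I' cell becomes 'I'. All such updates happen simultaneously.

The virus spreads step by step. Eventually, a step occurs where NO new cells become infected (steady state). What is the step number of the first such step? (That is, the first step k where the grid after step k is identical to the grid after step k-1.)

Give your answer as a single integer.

Answer: 9

Derivation:
Step 0 (initial): 1 infected
Step 1: +2 new -> 3 infected
Step 2: +4 new -> 7 infected
Step 3: +6 new -> 13 infected
Step 4: +7 new -> 20 infected
Step 5: +8 new -> 28 infected
Step 6: +5 new -> 33 infected
Step 7: +2 new -> 35 infected
Step 8: +1 new -> 36 infected
Step 9: +0 new -> 36 infected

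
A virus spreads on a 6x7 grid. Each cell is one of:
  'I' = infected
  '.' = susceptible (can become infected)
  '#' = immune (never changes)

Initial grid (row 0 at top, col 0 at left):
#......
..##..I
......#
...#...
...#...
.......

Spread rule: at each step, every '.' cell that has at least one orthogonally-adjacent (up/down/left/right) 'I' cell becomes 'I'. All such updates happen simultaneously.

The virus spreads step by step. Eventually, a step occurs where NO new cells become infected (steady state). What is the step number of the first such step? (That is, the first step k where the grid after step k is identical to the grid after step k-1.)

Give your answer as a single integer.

Step 0 (initial): 1 infected
Step 1: +2 new -> 3 infected
Step 2: +3 new -> 6 infected
Step 3: +3 new -> 9 infected
Step 4: +5 new -> 14 infected
Step 5: +5 new -> 19 infected
Step 6: +5 new -> 24 infected
Step 7: +5 new -> 29 infected
Step 8: +4 new -> 33 infected
Step 9: +2 new -> 35 infected
Step 10: +1 new -> 36 infected
Step 11: +0 new -> 36 infected

Answer: 11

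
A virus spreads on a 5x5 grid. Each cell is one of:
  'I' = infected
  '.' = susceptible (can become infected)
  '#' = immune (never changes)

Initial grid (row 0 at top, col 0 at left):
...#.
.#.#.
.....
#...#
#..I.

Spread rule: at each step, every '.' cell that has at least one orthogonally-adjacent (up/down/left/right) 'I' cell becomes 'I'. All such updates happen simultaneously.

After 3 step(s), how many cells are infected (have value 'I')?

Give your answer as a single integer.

Step 0 (initial): 1 infected
Step 1: +3 new -> 4 infected
Step 2: +3 new -> 7 infected
Step 3: +3 new -> 10 infected

Answer: 10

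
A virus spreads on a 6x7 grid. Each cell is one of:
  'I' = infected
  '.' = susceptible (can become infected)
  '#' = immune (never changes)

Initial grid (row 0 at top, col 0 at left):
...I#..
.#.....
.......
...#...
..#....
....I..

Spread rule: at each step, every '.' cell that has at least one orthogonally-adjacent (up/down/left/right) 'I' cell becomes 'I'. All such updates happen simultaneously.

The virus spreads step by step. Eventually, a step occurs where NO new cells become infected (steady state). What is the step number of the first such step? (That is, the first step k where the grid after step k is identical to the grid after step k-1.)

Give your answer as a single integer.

Step 0 (initial): 2 infected
Step 1: +5 new -> 7 infected
Step 2: +9 new -> 16 infected
Step 3: +7 new -> 23 infected
Step 4: +9 new -> 32 infected
Step 5: +5 new -> 37 infected
Step 6: +1 new -> 38 infected
Step 7: +0 new -> 38 infected

Answer: 7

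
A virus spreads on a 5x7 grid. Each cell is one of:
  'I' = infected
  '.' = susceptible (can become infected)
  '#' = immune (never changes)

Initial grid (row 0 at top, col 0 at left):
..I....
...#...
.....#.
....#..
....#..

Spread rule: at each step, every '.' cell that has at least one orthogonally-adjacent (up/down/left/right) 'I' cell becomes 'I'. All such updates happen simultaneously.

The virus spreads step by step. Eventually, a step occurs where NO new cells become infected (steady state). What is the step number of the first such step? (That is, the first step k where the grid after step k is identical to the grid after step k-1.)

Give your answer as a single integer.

Answer: 10

Derivation:
Step 0 (initial): 1 infected
Step 1: +3 new -> 4 infected
Step 2: +4 new -> 8 infected
Step 3: +6 new -> 14 infected
Step 4: +7 new -> 21 infected
Step 5: +4 new -> 25 infected
Step 6: +2 new -> 27 infected
Step 7: +1 new -> 28 infected
Step 8: +2 new -> 30 infected
Step 9: +1 new -> 31 infected
Step 10: +0 new -> 31 infected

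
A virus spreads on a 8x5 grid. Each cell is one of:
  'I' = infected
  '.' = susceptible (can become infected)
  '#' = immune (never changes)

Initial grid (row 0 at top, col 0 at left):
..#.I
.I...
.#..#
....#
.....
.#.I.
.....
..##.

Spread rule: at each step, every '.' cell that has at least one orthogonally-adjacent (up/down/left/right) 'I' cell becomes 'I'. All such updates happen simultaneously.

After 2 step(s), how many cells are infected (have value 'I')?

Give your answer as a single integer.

Step 0 (initial): 3 infected
Step 1: +9 new -> 12 infected
Step 2: +9 new -> 21 infected

Answer: 21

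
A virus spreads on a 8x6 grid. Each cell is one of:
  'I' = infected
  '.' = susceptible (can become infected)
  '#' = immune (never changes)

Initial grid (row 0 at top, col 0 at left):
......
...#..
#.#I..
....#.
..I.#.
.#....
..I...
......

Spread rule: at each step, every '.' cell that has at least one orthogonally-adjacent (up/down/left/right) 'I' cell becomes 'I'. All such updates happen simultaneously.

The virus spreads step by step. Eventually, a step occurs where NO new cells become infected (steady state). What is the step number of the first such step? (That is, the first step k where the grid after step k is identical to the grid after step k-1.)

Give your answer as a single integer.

Step 0 (initial): 3 infected
Step 1: +9 new -> 12 infected
Step 2: +9 new -> 21 infected
Step 3: +10 new -> 31 infected
Step 4: +6 new -> 37 infected
Step 5: +4 new -> 41 infected
Step 6: +1 new -> 42 infected
Step 7: +0 new -> 42 infected

Answer: 7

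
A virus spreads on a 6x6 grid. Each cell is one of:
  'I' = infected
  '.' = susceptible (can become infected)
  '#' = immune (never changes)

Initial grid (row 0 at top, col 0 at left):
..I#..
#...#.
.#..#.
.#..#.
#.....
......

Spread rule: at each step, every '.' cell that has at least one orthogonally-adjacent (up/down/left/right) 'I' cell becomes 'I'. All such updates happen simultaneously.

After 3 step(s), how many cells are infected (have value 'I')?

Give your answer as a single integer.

Step 0 (initial): 1 infected
Step 1: +2 new -> 3 infected
Step 2: +4 new -> 7 infected
Step 3: +2 new -> 9 infected

Answer: 9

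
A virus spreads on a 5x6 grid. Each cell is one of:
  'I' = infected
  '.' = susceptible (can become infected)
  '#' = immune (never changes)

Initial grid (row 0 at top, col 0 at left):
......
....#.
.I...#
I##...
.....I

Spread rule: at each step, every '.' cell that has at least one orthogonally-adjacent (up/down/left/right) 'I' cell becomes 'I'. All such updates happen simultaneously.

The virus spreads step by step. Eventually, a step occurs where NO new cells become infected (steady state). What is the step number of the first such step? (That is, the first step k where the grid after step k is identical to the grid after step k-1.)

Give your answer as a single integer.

Answer: 8

Derivation:
Step 0 (initial): 3 infected
Step 1: +6 new -> 9 infected
Step 2: +7 new -> 16 infected
Step 3: +6 new -> 22 infected
Step 4: +1 new -> 23 infected
Step 5: +1 new -> 24 infected
Step 6: +1 new -> 25 infected
Step 7: +1 new -> 26 infected
Step 8: +0 new -> 26 infected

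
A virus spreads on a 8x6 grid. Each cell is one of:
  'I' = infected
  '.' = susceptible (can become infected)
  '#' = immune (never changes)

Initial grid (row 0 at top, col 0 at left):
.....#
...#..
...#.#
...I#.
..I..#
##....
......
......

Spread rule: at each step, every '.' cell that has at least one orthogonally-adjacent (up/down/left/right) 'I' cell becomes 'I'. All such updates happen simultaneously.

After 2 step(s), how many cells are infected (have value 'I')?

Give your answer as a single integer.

Answer: 12

Derivation:
Step 0 (initial): 2 infected
Step 1: +4 new -> 6 infected
Step 2: +6 new -> 12 infected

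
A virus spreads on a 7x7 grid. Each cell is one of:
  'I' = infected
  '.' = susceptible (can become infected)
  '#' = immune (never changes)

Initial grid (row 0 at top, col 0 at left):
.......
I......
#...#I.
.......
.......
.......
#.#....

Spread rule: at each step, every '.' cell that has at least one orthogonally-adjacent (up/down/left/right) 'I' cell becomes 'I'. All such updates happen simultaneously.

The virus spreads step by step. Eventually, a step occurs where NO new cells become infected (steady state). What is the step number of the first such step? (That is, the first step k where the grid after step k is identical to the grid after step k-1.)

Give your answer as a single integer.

Answer: 7

Derivation:
Step 0 (initial): 2 infected
Step 1: +5 new -> 7 infected
Step 2: +9 new -> 16 infected
Step 3: +10 new -> 26 infected
Step 4: +9 new -> 35 infected
Step 5: +6 new -> 41 infected
Step 6: +4 new -> 45 infected
Step 7: +0 new -> 45 infected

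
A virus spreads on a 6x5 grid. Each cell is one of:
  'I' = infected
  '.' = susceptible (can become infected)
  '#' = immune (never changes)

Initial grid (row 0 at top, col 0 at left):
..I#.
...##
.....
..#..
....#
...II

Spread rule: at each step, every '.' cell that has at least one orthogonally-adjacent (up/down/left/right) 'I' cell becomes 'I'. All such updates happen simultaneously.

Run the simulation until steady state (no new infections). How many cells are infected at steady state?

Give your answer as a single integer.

Answer: 24

Derivation:
Step 0 (initial): 3 infected
Step 1: +4 new -> 7 infected
Step 2: +6 new -> 13 infected
Step 3: +6 new -> 19 infected
Step 4: +4 new -> 23 infected
Step 5: +1 new -> 24 infected
Step 6: +0 new -> 24 infected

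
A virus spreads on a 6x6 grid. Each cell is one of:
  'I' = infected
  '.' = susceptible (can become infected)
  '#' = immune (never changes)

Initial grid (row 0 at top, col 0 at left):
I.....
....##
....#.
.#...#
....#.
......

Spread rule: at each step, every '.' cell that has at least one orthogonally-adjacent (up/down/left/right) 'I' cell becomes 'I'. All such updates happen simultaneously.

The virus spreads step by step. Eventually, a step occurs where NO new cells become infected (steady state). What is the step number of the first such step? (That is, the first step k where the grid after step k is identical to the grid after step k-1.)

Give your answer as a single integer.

Step 0 (initial): 1 infected
Step 1: +2 new -> 3 infected
Step 2: +3 new -> 6 infected
Step 3: +4 new -> 10 infected
Step 4: +4 new -> 14 infected
Step 5: +5 new -> 19 infected
Step 6: +3 new -> 22 infected
Step 7: +3 new -> 25 infected
Step 8: +1 new -> 26 infected
Step 9: +1 new -> 27 infected
Step 10: +1 new -> 28 infected
Step 11: +1 new -> 29 infected
Step 12: +0 new -> 29 infected

Answer: 12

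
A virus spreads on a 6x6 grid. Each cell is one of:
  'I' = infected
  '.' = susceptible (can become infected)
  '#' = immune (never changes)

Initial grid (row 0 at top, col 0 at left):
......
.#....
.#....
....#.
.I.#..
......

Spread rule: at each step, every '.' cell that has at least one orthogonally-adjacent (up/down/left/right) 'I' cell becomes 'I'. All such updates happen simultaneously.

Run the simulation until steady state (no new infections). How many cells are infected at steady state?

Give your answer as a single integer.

Answer: 32

Derivation:
Step 0 (initial): 1 infected
Step 1: +4 new -> 5 infected
Step 2: +4 new -> 9 infected
Step 3: +4 new -> 13 infected
Step 4: +4 new -> 17 infected
Step 5: +6 new -> 23 infected
Step 6: +5 new -> 28 infected
Step 7: +3 new -> 31 infected
Step 8: +1 new -> 32 infected
Step 9: +0 new -> 32 infected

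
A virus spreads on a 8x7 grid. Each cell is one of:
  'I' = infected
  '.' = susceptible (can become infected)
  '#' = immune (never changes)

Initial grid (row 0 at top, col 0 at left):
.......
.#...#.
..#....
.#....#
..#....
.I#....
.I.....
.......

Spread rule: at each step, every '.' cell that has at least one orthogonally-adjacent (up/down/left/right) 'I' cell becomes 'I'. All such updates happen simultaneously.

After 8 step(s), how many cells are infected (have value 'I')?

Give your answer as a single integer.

Step 0 (initial): 2 infected
Step 1: +5 new -> 7 infected
Step 2: +4 new -> 11 infected
Step 3: +4 new -> 15 infected
Step 4: +5 new -> 20 infected
Step 5: +7 new -> 27 infected
Step 6: +7 new -> 34 infected
Step 7: +5 new -> 39 infected
Step 8: +5 new -> 44 infected

Answer: 44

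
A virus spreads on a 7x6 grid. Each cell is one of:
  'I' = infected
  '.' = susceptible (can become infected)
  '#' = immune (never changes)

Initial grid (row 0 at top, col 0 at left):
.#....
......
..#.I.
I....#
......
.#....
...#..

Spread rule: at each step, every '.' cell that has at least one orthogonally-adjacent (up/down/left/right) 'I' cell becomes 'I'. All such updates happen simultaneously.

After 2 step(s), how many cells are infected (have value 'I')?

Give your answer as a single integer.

Answer: 19

Derivation:
Step 0 (initial): 2 infected
Step 1: +7 new -> 9 infected
Step 2: +10 new -> 19 infected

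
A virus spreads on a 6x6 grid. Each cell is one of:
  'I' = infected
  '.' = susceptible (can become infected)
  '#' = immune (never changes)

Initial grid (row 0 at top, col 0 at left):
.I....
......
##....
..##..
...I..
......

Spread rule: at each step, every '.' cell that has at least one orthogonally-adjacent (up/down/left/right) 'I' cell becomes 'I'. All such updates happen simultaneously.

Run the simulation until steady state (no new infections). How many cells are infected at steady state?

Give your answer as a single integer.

Answer: 32

Derivation:
Step 0 (initial): 2 infected
Step 1: +6 new -> 8 infected
Step 2: +8 new -> 16 infected
Step 3: +9 new -> 25 infected
Step 4: +6 new -> 31 infected
Step 5: +1 new -> 32 infected
Step 6: +0 new -> 32 infected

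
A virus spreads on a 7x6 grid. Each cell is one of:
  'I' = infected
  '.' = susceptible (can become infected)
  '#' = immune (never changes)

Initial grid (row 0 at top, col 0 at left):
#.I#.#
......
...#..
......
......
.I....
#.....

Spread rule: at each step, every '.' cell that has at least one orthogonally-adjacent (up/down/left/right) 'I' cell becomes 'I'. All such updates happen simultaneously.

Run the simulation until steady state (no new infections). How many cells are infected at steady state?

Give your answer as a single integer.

Answer: 37

Derivation:
Step 0 (initial): 2 infected
Step 1: +6 new -> 8 infected
Step 2: +8 new -> 16 infected
Step 3: +8 new -> 24 infected
Step 4: +8 new -> 32 infected
Step 5: +4 new -> 36 infected
Step 6: +1 new -> 37 infected
Step 7: +0 new -> 37 infected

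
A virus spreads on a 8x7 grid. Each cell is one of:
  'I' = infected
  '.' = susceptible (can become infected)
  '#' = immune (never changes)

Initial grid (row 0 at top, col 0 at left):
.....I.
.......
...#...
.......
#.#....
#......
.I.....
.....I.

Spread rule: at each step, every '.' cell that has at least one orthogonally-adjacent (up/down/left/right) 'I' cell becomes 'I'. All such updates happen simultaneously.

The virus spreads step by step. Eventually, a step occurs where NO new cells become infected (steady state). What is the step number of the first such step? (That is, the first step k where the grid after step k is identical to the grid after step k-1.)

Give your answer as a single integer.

Step 0 (initial): 3 infected
Step 1: +10 new -> 13 infected
Step 2: +13 new -> 26 infected
Step 3: +10 new -> 36 infected
Step 4: +10 new -> 46 infected
Step 5: +5 new -> 51 infected
Step 6: +1 new -> 52 infected
Step 7: +0 new -> 52 infected

Answer: 7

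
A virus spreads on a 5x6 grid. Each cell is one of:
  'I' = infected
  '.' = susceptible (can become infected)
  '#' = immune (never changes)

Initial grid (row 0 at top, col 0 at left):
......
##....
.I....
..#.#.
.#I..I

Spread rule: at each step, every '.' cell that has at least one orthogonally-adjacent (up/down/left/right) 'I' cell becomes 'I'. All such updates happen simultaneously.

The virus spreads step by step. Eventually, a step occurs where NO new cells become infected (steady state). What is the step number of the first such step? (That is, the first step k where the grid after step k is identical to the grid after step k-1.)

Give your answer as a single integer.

Answer: 6

Derivation:
Step 0 (initial): 3 infected
Step 1: +6 new -> 9 infected
Step 2: +5 new -> 14 infected
Step 3: +5 new -> 19 infected
Step 4: +4 new -> 23 infected
Step 5: +2 new -> 25 infected
Step 6: +0 new -> 25 infected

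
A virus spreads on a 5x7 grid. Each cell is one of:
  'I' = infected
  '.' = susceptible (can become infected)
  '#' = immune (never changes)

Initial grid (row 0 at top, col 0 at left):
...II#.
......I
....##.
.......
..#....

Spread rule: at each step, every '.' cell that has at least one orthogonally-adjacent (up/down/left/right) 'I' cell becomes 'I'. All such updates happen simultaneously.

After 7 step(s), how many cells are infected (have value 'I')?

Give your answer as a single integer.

Answer: 31

Derivation:
Step 0 (initial): 3 infected
Step 1: +6 new -> 9 infected
Step 2: +4 new -> 13 infected
Step 3: +6 new -> 19 infected
Step 4: +6 new -> 25 infected
Step 5: +3 new -> 28 infected
Step 6: +2 new -> 30 infected
Step 7: +1 new -> 31 infected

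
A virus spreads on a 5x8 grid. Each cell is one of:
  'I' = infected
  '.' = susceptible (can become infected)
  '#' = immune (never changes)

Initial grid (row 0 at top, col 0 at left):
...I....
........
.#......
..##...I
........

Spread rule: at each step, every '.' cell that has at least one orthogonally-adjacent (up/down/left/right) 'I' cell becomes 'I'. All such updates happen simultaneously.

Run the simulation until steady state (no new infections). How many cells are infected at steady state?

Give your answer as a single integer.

Step 0 (initial): 2 infected
Step 1: +6 new -> 8 infected
Step 2: +9 new -> 17 infected
Step 3: +11 new -> 28 infected
Step 4: +2 new -> 30 infected
Step 5: +2 new -> 32 infected
Step 6: +2 new -> 34 infected
Step 7: +3 new -> 37 infected
Step 8: +0 new -> 37 infected

Answer: 37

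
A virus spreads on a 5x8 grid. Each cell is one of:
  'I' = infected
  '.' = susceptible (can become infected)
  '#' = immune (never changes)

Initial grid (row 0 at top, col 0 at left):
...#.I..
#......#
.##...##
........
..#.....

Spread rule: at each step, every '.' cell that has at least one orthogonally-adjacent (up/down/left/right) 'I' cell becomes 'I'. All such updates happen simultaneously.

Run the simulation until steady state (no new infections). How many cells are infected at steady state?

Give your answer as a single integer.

Answer: 32

Derivation:
Step 0 (initial): 1 infected
Step 1: +3 new -> 4 infected
Step 2: +4 new -> 8 infected
Step 3: +3 new -> 11 infected
Step 4: +5 new -> 16 infected
Step 5: +6 new -> 22 infected
Step 6: +4 new -> 26 infected
Step 7: +2 new -> 28 infected
Step 8: +2 new -> 30 infected
Step 9: +2 new -> 32 infected
Step 10: +0 new -> 32 infected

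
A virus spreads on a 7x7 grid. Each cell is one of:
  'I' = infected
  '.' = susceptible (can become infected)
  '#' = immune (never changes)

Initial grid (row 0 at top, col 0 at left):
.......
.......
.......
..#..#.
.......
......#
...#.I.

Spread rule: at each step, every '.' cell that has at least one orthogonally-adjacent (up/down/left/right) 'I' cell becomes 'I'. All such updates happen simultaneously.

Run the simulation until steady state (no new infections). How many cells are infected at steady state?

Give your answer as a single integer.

Step 0 (initial): 1 infected
Step 1: +3 new -> 4 infected
Step 2: +2 new -> 6 infected
Step 3: +3 new -> 9 infected
Step 4: +4 new -> 13 infected
Step 5: +6 new -> 19 infected
Step 6: +7 new -> 26 infected
Step 7: +8 new -> 34 infected
Step 8: +5 new -> 39 infected
Step 9: +3 new -> 42 infected
Step 10: +2 new -> 44 infected
Step 11: +1 new -> 45 infected
Step 12: +0 new -> 45 infected

Answer: 45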